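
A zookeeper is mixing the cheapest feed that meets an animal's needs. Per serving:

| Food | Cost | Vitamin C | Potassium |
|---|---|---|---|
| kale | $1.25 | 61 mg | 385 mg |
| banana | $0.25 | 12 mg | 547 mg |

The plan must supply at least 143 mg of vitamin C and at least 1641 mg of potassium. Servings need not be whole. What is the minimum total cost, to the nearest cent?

$2.94

This is a tiny linear program; its minimum lies at a vertex of the feasible set. List the vertices and price them.
kale only: max(143/61, 1641/385) = 4.262 servings → $5.33.
banana only: max(143/12, 1641/547) = 11.92 servings → $2.98.
kale + banana with both tight: 2.036 servings and 1.567 servings → $2.94.
Cheapest feasible corner: $2.94.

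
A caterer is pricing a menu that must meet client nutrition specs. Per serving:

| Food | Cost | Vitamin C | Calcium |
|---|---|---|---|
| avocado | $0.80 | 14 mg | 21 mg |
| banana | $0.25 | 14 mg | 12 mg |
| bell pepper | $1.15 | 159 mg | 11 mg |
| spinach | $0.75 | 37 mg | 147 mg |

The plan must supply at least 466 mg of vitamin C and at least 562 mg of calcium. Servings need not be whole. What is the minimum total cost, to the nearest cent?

Check every corner: each single food scaled to meet both minima, and each pair solved so both constraints bind.
avocado only: max(466/14, 562/21) = 33.29 servings → $26.63.
banana only: max(466/14, 562/12) = 46.83 servings → $11.71.
bell pepper only: max(466/159, 562/11) = 51.09 servings → $58.75.
spinach only: max(466/37, 562/147) = 12.59 servings → $9.45.
avocado + banana with both tight: 18.06 servings and 15.22 servings → $18.26.
avocado + bell pepper with both tight: 26.45 servings and 0.6022 servings → $21.85.
avocado + spinach with both targets exact would need a negative amount; discard.
banana + bell pepper: intersection lies outside the first quadrant.
banana + spinach with both tight: 29.56 servings and 1.41 servings → $8.45.
bell pepper + spinach with both tight: 2.077 servings and 3.668 servings → $5.14.
So the least-cost plan costs $5.14.

$5.14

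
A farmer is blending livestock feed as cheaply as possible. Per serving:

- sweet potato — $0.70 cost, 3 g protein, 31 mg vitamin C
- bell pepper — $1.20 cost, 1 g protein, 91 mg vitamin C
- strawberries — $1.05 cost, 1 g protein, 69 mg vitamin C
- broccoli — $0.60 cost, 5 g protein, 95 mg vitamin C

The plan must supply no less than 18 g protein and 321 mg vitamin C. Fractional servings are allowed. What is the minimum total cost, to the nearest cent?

A basic optimal solution has at most two foods positive. Try each food alone and each pair with both targets met exactly.
sweet potato only: max(18/3, 321/31) = 10.35 servings → $7.25.
bell pepper only: max(18/1, 321/91) = 18 servings → $21.60.
strawberries only: max(18/1, 321/69) = 18 servings → $18.90.
broccoli only: max(18/5, 321/95) = 3.6 servings → $2.16.
sweet potato + bell pepper with both tight: 5.442 servings and 1.674 servings → $5.82.
sweet potato + strawberries with both tight: 5.233 servings and 2.301 servings → $6.08.
sweet potato + broccoli with both tight: 0.8077 servings and 3.115 servings → $2.43.
bell pepper + strawberries: the both-tight solution has a negative serving — not a feasible corner.
bell pepper + broccoli: intersection lies outside the first quadrant.
strawberries + broccoli: intersection lies outside the first quadrant.
Cheapest feasible corner: $2.16.

$2.16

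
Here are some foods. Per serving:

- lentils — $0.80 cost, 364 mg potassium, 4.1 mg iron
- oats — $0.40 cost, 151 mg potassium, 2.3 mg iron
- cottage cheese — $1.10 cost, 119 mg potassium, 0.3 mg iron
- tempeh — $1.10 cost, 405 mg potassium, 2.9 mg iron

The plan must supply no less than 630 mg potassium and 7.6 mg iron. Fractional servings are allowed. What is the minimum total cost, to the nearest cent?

$1.44

Minimising a linear cost over {potassium ≥ 630, iron ≥ 7.6, servings ≥ 0} — the optimum is at a vertex, using one or two foods.
lentils only: max(630/364, 7.6/4.1) = 1.854 servings → $1.48.
oats only: max(630/151, 7.6/2.3) = 4.172 servings → $1.67.
cottage cheese only: max(630/119, 7.6/0.3) = 25.33 servings → $27.87.
tempeh only: max(630/405, 7.6/2.9) = 2.621 servings → $2.88.
lentils + oats with both tight: 1.382 servings and 0.8409 servings → $1.44.
lentils + cottage cheese with both targets exact would need a negative amount; discard.
lentils + tempeh with both targets exact would need a negative amount; discard.
oats + cottage cheese with both tight: 3.132 servings and 1.32 servings → $2.70.
oats + tempeh with both tight: 2.534 servings and 0.6106 servings → $1.69.
cottage cheese + tempeh with both targets exact would need a negative amount; discard.
The minimum over all feasible corners is $1.44.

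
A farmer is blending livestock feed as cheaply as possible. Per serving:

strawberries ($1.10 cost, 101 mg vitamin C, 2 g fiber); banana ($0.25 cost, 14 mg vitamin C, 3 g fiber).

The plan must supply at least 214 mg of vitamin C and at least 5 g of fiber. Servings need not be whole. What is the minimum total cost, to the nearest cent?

$2.36

With two linear requirements the optimum uses one or two foods; enumerate the corners.
strawberries only: max(214/101, 5/2) = 2.5 servings → $2.75.
banana only: max(214/14, 5/3) = 15.29 servings → $3.82.
strawberries + banana with both tight: 2.08 servings and 0.28 servings → $2.36.
The minimum over all feasible corners is $2.36.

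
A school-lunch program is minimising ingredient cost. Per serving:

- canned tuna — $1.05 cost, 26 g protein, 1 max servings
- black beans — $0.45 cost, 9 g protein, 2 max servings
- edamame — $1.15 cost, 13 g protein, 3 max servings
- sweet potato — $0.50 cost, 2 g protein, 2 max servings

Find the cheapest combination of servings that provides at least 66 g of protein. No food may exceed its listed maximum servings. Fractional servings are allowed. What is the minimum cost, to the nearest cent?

Cost per g of protein: canned tuna $0.0404, black beans $0.0500, edamame $0.0885, sweet potato $0.2500.
Take 1 serving of canned tuna: +26.0 g protein for $1.05 (total $1.05, still need 40.0 g).
Take 2 servings of black beans: +18.0 g protein for $0.90 (total $1.95, still need 22.0 g).
Take 1.692 servings of edamame: +22.0 g protein for $1.95 (total $3.90, still need 0.0 g).
Filling from the cheapest source first is optimal under one linear minimum: $3.90.

$3.90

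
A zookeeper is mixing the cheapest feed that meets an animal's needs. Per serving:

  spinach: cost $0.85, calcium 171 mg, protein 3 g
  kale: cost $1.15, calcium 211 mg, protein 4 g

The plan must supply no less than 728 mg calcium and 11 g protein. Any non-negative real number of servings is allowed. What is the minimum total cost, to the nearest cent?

spinach only: max(728/171, 11/3) = 4.257 servings → $3.62.
kale only: max(728/211, 11/4) = 3.45 servings → $3.97.
spinach + kale: the both-tight solution has a negative serving — not a feasible corner.
The minimum over all feasible corners is $3.62.

$3.62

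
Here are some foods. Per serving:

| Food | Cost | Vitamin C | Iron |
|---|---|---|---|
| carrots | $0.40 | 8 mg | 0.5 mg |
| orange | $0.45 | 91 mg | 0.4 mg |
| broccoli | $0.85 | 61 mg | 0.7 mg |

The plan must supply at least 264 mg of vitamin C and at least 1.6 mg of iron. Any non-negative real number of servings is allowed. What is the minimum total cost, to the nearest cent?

With two linear requirements the optimum uses one or two foods; enumerate the corners.
carrots only: max(264/8, 1.6/0.5) = 33 servings → $13.20.
orange only: max(264/91, 1.6/0.4) = 4 servings → $1.80.
broccoli only: max(264/61, 1.6/0.7) = 4.328 servings → $3.68.
carrots + orange with both tight: 0.9456 servings and 2.818 servings → $1.65.
carrots + broccoli: intersection lies outside the first quadrant.
orange + broccoli with both tight: 2.219 servings and 1.018 servings → $1.86.
So the least-cost plan costs $1.65.

$1.65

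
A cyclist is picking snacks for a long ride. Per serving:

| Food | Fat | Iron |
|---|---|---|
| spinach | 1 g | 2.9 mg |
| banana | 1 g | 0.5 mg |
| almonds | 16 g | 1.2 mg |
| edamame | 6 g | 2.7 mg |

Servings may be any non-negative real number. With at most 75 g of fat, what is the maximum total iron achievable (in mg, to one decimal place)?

217.5 mg

Iron per g fat: spinach 2.9, banana 0.5, edamame 0.45, almonds 0.075.
With no serving limits, spend the whole fat allowance on spinach: 75 g / 1 g × 2.9 mg = 217.5 mg.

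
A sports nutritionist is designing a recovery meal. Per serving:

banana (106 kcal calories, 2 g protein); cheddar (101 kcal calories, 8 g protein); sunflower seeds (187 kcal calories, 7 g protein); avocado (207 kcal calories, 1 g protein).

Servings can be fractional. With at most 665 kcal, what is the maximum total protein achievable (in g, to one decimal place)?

52.7 g

Protein per kcal: cheddar 0.07921, sunflower seeds 0.03743, banana 0.01887, avocado 0.004831.
With no serving limits, spend the whole calories allowance on cheddar: 665 kcal / 101 kcal × 8 g = 52.7 g.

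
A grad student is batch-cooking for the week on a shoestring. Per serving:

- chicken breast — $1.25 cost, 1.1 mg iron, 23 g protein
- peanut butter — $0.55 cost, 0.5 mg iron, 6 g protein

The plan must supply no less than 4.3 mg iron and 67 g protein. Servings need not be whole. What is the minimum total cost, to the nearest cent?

$4.79

This is a tiny linear program; its minimum lies at a vertex of the feasible set. List the vertices and price them.
chicken breast only: max(4.3/1.1, 67/23) = 3.909 servings → $4.89.
peanut butter only: max(4.3/0.5, 67/6) = 11.17 servings → $6.14.
chicken breast + peanut butter with both tight: 1.571 servings and 5.143 servings → $4.79.
Cheapest feasible corner: $4.79.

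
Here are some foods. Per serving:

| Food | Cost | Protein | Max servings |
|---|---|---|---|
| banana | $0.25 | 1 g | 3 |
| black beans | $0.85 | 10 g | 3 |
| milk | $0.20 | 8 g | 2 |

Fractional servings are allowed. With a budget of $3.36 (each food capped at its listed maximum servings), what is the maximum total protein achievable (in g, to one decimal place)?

47.6 g

Protein per dollar: milk 40, black beans 11.76, banana 4.
Take 2 servings of milk: spends $0.40, +16.0 g protein (running total 16.0 g).
Take 3 servings of black beans: spends $2.55, +30.0 g protein (running total 46.0 g).
Take 1.64 servings of banana: spends $0.41, +1.6 g protein (running total 47.6 g).
Filling greedily by protein-per-dollar is optimal for one linear limit, giving 47.6 g.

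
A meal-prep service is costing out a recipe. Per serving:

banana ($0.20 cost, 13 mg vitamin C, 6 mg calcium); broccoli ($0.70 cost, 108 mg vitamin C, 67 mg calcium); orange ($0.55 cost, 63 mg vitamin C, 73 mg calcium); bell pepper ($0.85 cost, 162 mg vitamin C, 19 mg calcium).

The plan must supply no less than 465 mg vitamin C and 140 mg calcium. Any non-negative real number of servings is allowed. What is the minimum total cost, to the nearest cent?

At the optimum either one food covers both requirements or two foods hit both targets exactly; no other combination can be cheaper.
banana only: max(465/13, 140/6) = 35.77 servings → $7.15.
broccoli only: max(465/108, 140/67) = 4.306 servings → $3.01.
orange only: max(465/63, 140/73) = 7.381 servings → $4.06.
bell pepper only: max(465/162, 140/19) = 7.368 servings → $6.26.
banana + broccoli: intersection lies outside the first quadrant.
banana + orange with both targets exact would need a negative amount; discard.
banana + bell pepper with both tight: 19.1 servings and 1.338 servings → $4.96.
broccoli + orange: the both-tight solution has a negative serving — not a feasible corner.
broccoli + bell pepper with both tight: 1.573 servings and 1.822 servings → $2.65.
orange + bell pepper with both tight: 1.303 servings and 2.364 servings → $2.73.
The minimum over all feasible corners is $2.65.

$2.65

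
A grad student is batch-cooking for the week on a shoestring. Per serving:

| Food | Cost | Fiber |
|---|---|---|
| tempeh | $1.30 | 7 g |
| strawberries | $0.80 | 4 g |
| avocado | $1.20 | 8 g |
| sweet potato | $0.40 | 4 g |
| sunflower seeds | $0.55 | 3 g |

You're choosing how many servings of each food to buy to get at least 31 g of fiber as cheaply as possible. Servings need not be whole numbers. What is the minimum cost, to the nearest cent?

$3.10

Cost per g of fiber: sweet potato $0.1000, avocado $0.1500, sunflower seeds $0.1833, tempeh $0.1857, strawberries $0.2000.
With no serving limits, use only sweet potato: 31 g / 4 g = 7.75 servings × $0.40 = $3.10.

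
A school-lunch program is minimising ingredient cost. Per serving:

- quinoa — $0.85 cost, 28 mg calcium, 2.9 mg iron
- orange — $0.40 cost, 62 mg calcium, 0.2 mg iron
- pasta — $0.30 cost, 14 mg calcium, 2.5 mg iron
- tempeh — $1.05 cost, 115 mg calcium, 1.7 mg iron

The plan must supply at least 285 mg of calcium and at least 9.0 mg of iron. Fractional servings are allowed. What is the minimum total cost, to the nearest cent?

$2.53

For a min-cost LP with two ≥-constraints, a basic feasible solution has at most two positive variables.
quinoa only: max(285/28, 9.0/2.9) = 10.18 servings → $8.65.
orange only: max(285/62, 9.0/0.2) = 45 servings → $18.00.
pasta only: max(285/14, 9.0/2.5) = 20.36 servings → $6.11.
tempeh only: max(285/115, 9.0/1.7) = 5.294 servings → $5.56.
quinoa + orange with both tight: 2.876 servings and 3.298 servings → $3.76.
quinoa + pasta: intersection lies outside the first quadrant.
quinoa + tempeh with both tight: 1.925 servings and 2.009 servings → $3.75.
orange + pasta with both tight: 3.853 servings and 3.292 servings → $2.53.
orange + tempeh with both targets exact would need a negative amount; discard.
pasta + tempeh with both tight: 2.088 servings and 2.224 servings → $2.96.
So the least-cost plan costs $2.53.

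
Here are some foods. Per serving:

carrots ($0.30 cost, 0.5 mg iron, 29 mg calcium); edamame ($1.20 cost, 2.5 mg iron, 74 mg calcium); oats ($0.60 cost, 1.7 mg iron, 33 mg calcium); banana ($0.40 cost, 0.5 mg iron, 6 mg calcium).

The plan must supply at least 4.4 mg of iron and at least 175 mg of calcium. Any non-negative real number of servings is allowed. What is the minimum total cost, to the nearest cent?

$2.13

carrots only: max(4.4/0.5, 175/29) = 8.8 servings → $2.64.
edamame only: max(4.4/2.5, 175/74) = 2.365 servings → $2.84.
oats only: max(4.4/1.7, 175/33) = 5.303 servings → $3.18.
banana only: max(4.4/0.5, 175/6) = 29.17 servings → $11.67.
carrots + edamame with both tight: 3.152 servings and 1.13 servings → $2.30.
carrots + oats with both tight: 4.643 servings and 1.223 servings → $2.13.
carrots + banana with both tight: 5.313 servings and 3.487 servings → $2.99.
edamame + oats: intersection lies outside the first quadrant.
edamame + banana: intersection lies outside the first quadrant.
oats + banana with both targets exact would need a negative amount; discard.
The minimum over all feasible corners is $2.13.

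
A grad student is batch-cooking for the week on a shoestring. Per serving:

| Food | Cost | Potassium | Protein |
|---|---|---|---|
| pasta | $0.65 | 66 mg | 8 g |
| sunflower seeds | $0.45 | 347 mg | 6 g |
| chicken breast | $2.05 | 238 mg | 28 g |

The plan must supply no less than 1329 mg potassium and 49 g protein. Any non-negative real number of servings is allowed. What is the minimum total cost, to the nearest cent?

$3.62

Compare the cost at each extreme point of the feasible region.
pasta only: max(1329/66, 49/8) = 20.14 servings → $13.09.
sunflower seeds only: max(1329/347, 49/6) = 8.167 servings → $3.67.
chicken breast only: max(1329/238, 49/28) = 5.584 servings → $11.45.
pasta + sunflower seeds with both tight: 3.794 servings and 3.108 servings → $3.86.
pasta + chicken breast: intersection lies outside the first quadrant.
sunflower seeds + chicken breast with both tight: 3.083 servings and 1.089 servings → $3.62.
The minimum over all feasible corners is $3.62.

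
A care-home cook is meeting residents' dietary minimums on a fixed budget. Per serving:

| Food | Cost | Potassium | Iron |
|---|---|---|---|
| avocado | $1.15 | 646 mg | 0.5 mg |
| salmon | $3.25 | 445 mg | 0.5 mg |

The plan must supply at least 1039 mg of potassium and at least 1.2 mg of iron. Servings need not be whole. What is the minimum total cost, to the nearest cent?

At the optimum either one food covers both requirements or two foods hit both targets exactly; no other combination can be cheaper.
avocado only: max(1039/646, 1.2/0.5) = 2.4 servings → $2.76.
salmon only: max(1039/445, 1.2/0.5) = 2.4 servings → $7.80.
avocado + salmon: intersection lies outside the first quadrant.
So the least-cost plan costs $2.76.

$2.76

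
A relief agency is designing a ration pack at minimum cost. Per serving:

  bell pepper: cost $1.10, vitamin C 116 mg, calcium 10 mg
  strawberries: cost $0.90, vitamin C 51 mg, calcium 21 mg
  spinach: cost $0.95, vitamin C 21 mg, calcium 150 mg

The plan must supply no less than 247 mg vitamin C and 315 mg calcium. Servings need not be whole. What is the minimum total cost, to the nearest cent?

Two binding constraints pin down two serving amounts, so the optimal mix uses at most two foods. The candidates are each food alone (scaled to the tighter of vitamin C/calcium) and each pair with both constraints tight.
bell pepper only: max(247/116, 315/10) = 31.5 servings → $34.65.
strawberries only: max(247/51, 315/21) = 15 servings → $13.50.
spinach only: max(247/21, 315/150) = 11.76 servings → $11.17.
bell pepper + strawberries: intersection lies outside the first quadrant.
bell pepper + spinach with both tight: 1.771 servings and 1.982 servings → $3.83.
strawberries + spinach with both tight: 4.222 servings and 1.509 servings → $5.23.
The minimum over all feasible corners is $3.83.

$3.83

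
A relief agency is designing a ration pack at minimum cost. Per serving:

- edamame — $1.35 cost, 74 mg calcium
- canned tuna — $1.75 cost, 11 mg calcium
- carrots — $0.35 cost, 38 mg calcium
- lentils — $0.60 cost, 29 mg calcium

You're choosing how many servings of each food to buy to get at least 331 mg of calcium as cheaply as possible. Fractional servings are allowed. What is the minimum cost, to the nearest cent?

$3.05

Cost per mg of calcium: carrots $0.0092, edamame $0.0182, lentils $0.0207, canned tuna $0.1591.
With no serving limits, use only carrots: 331 mg / 38 mg = 8.711 servings × $0.35 = $3.05.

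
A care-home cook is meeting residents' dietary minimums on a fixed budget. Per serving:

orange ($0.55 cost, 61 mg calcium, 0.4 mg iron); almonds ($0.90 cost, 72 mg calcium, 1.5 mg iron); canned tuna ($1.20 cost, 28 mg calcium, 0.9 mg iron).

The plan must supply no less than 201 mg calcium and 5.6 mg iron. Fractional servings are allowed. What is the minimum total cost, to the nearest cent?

A basic optimal solution has at most two foods positive. Try each food alone and each pair with both targets met exactly.
orange only: max(201/61, 5.6/0.4) = 14 servings → $7.70.
almonds only: max(201/72, 5.6/1.5) = 3.733 servings → $3.36.
canned tuna only: max(201/28, 5.6/0.9) = 7.179 servings → $8.61.
orange + almonds: intersection lies outside the first quadrant.
orange + canned tuna with both tight: 0.5515 servings and 5.977 servings → $7.48.
almonds + canned tuna with both tight: 1.057 servings and 4.461 servings → $6.30.
The minimum over all feasible corners is $3.36.

$3.36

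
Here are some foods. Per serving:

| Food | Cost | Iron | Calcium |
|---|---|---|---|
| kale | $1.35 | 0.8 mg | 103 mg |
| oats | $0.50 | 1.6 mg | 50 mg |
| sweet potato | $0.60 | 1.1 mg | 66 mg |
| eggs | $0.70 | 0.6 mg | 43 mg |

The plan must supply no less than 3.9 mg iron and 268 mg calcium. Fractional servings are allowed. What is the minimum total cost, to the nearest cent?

$2.44

For a min-cost LP with two ≥-constraints, a basic feasible solution has at most two positive variables.
kale only: max(3.9/0.8, 268/103) = 4.875 servings → $6.58.
oats only: max(3.9/1.6, 268/50) = 5.36 servings → $2.68.
sweet potato only: max(3.9/1.1, 268/66) = 4.061 servings → $2.44.
eggs only: max(3.9/0.6, 268/43) = 6.5 servings → $4.55.
kale + oats with both tight: 1.873 servings and 1.501 servings → $3.28.
kale + sweet potato with both tight: 0.6182 servings and 3.096 servings → $2.69.
kale + eggs with both targets exact would need a negative amount; discard.
oats + sweet potato: intersection lies outside the first quadrant.
oats + eggs with both tight: 0.1778 servings and 6.026 servings → $4.31.
sweet potato + eggs with both tight: 0.8961 servings and 4.857 servings → $3.94.
The minimum over all feasible corners is $2.44.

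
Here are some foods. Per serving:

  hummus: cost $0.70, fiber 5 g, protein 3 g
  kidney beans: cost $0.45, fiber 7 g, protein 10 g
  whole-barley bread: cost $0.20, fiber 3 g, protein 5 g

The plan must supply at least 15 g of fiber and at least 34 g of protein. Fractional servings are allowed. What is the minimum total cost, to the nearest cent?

$1.36

Two binding constraints pin down two serving amounts, so the optimal mix uses at most two foods. The candidates are each food alone (scaled to the tighter of fiber/protein) and each pair with both constraints tight.
hummus only: max(15/5, 34/3) = 11.33 servings → $7.93.
kidney beans only: max(15/7, 34/10) = 3.4 servings → $1.53.
whole-barley bread only: max(15/3, 34/5) = 6.8 servings → $1.36.
hummus + kidney beans with both targets exact would need a negative amount; discard.
hummus + whole-barley bread: the both-tight solution has a negative serving — not a feasible corner.
kidney beans + whole-barley bread with both targets exact would need a negative amount; discard.
So the least-cost plan costs $1.36.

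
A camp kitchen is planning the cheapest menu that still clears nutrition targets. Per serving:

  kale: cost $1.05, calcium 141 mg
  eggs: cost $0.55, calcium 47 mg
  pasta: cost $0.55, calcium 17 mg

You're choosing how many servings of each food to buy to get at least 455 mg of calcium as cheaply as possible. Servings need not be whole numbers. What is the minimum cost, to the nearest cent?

Cost per mg of calcium: kale $0.0074, eggs $0.0117, pasta $0.0324.
With no serving limits, use only kale: 455 mg / 141 mg = 3.227 servings × $1.05 = $3.39.

$3.39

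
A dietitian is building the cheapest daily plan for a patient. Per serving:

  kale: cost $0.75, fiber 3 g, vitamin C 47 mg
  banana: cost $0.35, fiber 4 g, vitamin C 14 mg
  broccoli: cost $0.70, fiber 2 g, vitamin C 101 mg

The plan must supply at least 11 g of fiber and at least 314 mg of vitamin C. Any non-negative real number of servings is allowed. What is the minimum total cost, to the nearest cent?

The cheapest plan sits at a corner of the feasible region — with two constraints it uses at most two foods.
kale only: max(11/3, 314/47) = 6.681 servings → $5.01.
banana only: max(11/4, 314/14) = 22.43 servings → $7.85.
broccoli only: max(11/2, 314/101) = 5.5 servings → $3.85.
kale + banana: intersection lies outside the first quadrant.
kale + broccoli with both tight: 2.311 servings and 2.033 servings → $3.16.
banana + broccoli with both tight: 1.285 servings and 2.931 servings → $2.50.
So the least-cost plan costs $2.50.

$2.50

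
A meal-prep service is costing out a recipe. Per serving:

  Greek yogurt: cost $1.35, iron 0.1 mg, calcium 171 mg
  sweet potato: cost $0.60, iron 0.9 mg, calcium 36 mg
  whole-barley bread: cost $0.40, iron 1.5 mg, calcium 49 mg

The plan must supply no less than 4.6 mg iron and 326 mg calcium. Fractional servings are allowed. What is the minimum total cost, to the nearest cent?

$2.61

Greek yogurt only: max(4.6/0.1, 326/171) = 46 servings → $62.10.
sweet potato only: max(4.6/0.9, 326/36) = 9.056 servings → $5.43.
whole-barley bread only: max(4.6/1.5, 326/49) = 6.653 servings → $2.66.
Greek yogurt + sweet potato with both tight: 0.8503 servings and 5.017 servings → $4.16.
Greek yogurt + whole-barley bread with both tight: 1.048 servings and 2.997 servings → $2.61.
sweet potato + whole-barley bread with both targets exact would need a negative amount; discard.
The minimum over all feasible corners is $2.61.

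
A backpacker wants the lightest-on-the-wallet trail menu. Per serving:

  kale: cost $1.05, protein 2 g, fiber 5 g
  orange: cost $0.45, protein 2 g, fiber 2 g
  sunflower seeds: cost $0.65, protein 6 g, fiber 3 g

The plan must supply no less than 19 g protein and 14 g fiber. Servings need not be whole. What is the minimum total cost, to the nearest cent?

$3.00

The cheapest plan sits at a corner of the feasible region — with two constraints it uses at most two foods.
kale only: max(19/2, 14/5) = 9.5 servings → $9.97.
orange only: max(19/2, 14/2) = 9.5 servings → $4.28.
sunflower seeds only: max(19/6, 14/3) = 4.667 servings → $3.03.
kale + orange: the both-tight solution has a negative serving — not a feasible corner.
kale + sunflower seeds with both tight: 1.125 servings and 2.792 servings → $3.00.
orange + sunflower seeds with both tight: 4.5 servings and 1.667 servings → $3.11.
Cheapest feasible corner: $3.00.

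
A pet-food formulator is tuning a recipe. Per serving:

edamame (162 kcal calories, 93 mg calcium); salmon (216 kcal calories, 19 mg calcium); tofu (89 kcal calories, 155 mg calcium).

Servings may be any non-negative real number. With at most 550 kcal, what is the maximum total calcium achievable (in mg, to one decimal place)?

957.9 mg

Calcium per kcal: tofu 1.742, edamame 0.5741, salmon 0.08796.
With no serving limits, spend the whole calories allowance on tofu: 550 kcal / 89 kcal × 155 mg = 957.9 mg.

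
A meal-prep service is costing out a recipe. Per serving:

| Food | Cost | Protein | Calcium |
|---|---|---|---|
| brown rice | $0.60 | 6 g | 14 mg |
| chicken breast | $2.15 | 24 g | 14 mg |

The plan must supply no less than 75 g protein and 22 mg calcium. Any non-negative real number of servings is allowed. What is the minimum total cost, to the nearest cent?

$6.72

brown rice only: max(75/6, 22/14) = 12.5 servings → $7.50.
chicken breast only: max(75/24, 22/14) = 3.125 servings → $6.72.
brown rice + chicken breast: the both-tight solution has a negative serving — not a feasible corner.
The minimum over all feasible corners is $6.72.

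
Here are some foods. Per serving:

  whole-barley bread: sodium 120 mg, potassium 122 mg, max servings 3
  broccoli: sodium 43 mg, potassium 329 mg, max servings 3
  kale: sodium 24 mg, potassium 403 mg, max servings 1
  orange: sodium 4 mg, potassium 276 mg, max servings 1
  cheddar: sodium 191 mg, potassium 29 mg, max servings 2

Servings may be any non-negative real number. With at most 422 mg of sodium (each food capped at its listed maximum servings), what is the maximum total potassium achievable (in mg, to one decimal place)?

Potassium per mg sodium: orange 69, kale 16.79, broccoli 7.651, whole-barley bread 1.017, cheddar 0.1518.
Take 1 serving of orange: uses 4 mg sodium, +276.0 mg potassium (running total 276.0 mg).
Take 1 serving of kale: uses 24 mg sodium, +403.0 mg potassium (running total 679.0 mg).
Take 3 servings of broccoli: uses 129 mg sodium, +987.0 mg potassium (running total 1666.0 mg).
Take 2.208 servings of whole-barley bread: uses 265 mg sodium, +269.4 mg potassium (running total 1935.4 mg).
Filling greedily by potassium-per-mg sodium is optimal for one linear limit, giving 1935.4 mg.

1935.4 mg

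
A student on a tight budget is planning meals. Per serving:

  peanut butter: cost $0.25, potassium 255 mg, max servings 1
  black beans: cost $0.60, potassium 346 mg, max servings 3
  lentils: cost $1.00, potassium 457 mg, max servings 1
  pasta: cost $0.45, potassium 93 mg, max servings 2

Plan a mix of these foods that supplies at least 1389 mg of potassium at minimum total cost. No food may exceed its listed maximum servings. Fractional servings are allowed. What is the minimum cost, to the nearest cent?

Cost per mg of potassium: peanut butter $0.0010, black beans $0.0017, lentils $0.0022, pasta $0.0048.
Take 1 serving of peanut butter: +255.0 mg potassium for $0.25 (total $0.25, still need 1134.0 mg).
Take 3 servings of black beans: +1038.0 mg potassium for $1.80 (total $2.05, still need 96.0 mg).
Take 0.2101 servings of lentils: +96.0 mg potassium for $0.21 (total $2.26, still need 0.0 mg).
Filling from the cheapest source first is optimal under one linear minimum: $2.26.

$2.26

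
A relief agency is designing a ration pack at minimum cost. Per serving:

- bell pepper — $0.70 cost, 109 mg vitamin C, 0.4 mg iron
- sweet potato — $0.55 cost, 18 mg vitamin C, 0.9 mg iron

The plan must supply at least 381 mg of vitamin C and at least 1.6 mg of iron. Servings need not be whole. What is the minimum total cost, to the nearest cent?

$2.55

An LP optimum is at a vertex; with two nutrient constraints at most two foods are used. Check each candidate.
bell pepper only: max(381/109, 1.6/0.4) = 4 servings → $2.80.
sweet potato only: max(381/18, 1.6/0.9) = 21.17 servings → $11.64.
bell pepper + sweet potato with both tight: 3.455 servings and 0.242 servings → $2.55.
The minimum over all feasible corners is $2.55.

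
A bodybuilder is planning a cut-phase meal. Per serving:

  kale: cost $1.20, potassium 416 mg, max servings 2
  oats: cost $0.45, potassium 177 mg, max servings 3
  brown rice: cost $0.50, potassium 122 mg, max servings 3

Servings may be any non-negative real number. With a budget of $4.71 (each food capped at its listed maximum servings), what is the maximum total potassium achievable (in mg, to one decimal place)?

Potassium per dollar: oats 393.3, kale 346.7, brown rice 244.
Take 3 servings of oats: spends $1.35, +531.0 mg potassium (running total 531.0 mg).
Take 2 servings of kale: spends $2.40, +832.0 mg potassium (running total 1363.0 mg).
Take 1.92 servings of brown rice: spends $0.96, +234.2 mg potassium (running total 1597.2 mg).
Greedy by best ratio exhausts the cost allowance optimally: 1597.2 mg.

1597.2 mg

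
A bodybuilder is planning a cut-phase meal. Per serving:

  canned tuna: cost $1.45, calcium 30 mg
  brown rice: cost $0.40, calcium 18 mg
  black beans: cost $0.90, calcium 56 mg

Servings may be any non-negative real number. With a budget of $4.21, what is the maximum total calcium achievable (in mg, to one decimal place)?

262.0 mg

Calcium per dollar: black beans 62.22, brown rice 45, canned tuna 20.69.
With no serving limits, spend the whole cost allowance on black beans: $4.21 / $0.90 × 56 mg = 262.0 mg.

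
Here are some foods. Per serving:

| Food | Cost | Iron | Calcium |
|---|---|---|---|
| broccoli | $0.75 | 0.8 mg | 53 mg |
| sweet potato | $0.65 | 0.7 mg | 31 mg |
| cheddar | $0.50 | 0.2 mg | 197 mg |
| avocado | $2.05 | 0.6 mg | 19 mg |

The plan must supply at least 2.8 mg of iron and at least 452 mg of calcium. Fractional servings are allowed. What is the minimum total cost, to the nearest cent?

$3.08

With two linear requirements the optimum uses one or two foods; enumerate the corners.
broccoli only: max(2.8/0.8, 452/53) = 8.528 servings → $6.40.
sweet potato only: max(2.8/0.7, 452/31) = 14.58 servings → $9.48.
cheddar only: max(2.8/0.2, 452/197) = 14 servings → $7.00.
avocado only: max(2.8/0.6, 452/19) = 23.79 servings → $48.77.
broccoli + sweet potato with both targets exact would need a negative amount; discard.
broccoli + cheddar with both tight: 3.137 servings and 1.45 servings → $3.08.
broccoli + avocado with both targets exact would need a negative amount; discard.
sweet potato + cheddar with both tight: 3.502 servings and 1.743 servings → $3.15.
sweet potato + avocado: intersection lies outside the first quadrant.
cheddar + avocado with both tight: 1.906 servings and 4.031 servings → $9.22.
The minimum over all feasible corners is $3.08.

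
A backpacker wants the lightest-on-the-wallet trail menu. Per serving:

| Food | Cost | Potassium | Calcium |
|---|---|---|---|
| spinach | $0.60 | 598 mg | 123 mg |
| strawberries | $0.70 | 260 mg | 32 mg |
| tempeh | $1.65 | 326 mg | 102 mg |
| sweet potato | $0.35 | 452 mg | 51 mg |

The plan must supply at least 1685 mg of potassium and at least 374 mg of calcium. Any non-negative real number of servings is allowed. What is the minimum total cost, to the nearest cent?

$1.82

The cheapest plan sits at a corner of the feasible region — with two constraints it uses at most two foods.
spinach only: max(1685/598, 374/123) = 3.041 servings → $1.82.
strawberries only: max(1685/260, 374/32) = 11.69 servings → $8.18.
tempeh only: max(1685/326, 374/102) = 5.169 servings → $8.53.
sweet potato only: max(1685/452, 374/51) = 7.333 servings → $2.57.
spinach + strawberries with both targets exact would need a negative amount; discard.
spinach + tempeh with both tight: 2.39 servings and 0.7846 servings → $2.73.
spinach + sweet potato: intersection lies outside the first quadrant.
strawberries + tempeh with both tight: 3.105 servings and 2.693 servings → $6.62.
strawberries + sweet potato: intersection lies outside the first quadrant.
tempeh + sweet potato with both tight: 2.819 servings and 1.694 servings → $5.25.
Cheapest feasible corner: $1.82.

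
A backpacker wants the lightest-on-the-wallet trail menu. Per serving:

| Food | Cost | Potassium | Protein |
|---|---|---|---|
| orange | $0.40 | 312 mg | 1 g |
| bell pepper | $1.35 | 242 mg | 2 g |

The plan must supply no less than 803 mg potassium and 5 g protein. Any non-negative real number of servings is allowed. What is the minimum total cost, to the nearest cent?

$2.00

This is a tiny linear program; its minimum lies at a vertex of the feasible set. List the vertices and price them.
orange only: max(803/312, 5/1) = 5 servings → $2.00.
bell pepper only: max(803/242, 5/2) = 3.318 servings → $4.48.
orange + bell pepper with both tight: 1.037 servings and 1.982 servings → $3.09.
The minimum over all feasible corners is $2.00.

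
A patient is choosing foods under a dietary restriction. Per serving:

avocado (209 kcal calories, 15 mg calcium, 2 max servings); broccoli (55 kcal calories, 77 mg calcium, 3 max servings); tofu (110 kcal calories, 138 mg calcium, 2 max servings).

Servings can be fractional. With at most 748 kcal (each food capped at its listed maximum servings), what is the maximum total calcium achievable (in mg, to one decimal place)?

Calcium per kcal: broccoli 1.4, tofu 1.255, avocado 0.07177.
Take 3 servings of broccoli: uses 165 kcal, +231.0 mg calcium (running total 231.0 mg).
Take 2 servings of tofu: uses 220 kcal, +276.0 mg calcium (running total 507.0 mg).
Take 1.737 servings of avocado: uses 363 kcal, +26.1 mg calcium (running total 533.1 mg).
Filling greedily by calcium-per-kcal is optimal for one linear limit, giving 533.1 mg.

533.1 mg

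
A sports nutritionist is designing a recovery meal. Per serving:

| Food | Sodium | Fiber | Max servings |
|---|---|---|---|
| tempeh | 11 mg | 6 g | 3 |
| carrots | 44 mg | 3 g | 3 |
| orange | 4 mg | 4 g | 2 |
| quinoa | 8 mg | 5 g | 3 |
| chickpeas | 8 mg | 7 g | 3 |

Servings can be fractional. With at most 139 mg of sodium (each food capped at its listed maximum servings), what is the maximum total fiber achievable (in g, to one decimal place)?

65.4 g

Fiber per mg sodium: orange 1, chickpeas 0.875, quinoa 0.625, tempeh 0.5455, carrots 0.06818.
Take 2 servings of orange: uses 8 mg sodium, +8.0 g fiber (running total 8.0 g).
Take 3 servings of chickpeas: uses 24 mg sodium, +21.0 g fiber (running total 29.0 g).
Take 3 servings of quinoa: uses 24 mg sodium, +15.0 g fiber (running total 44.0 g).
Take 3 servings of tempeh: uses 33 mg sodium, +18.0 g fiber (running total 62.0 g).
Take 1.136 servings of carrots: uses 50 mg sodium, +3.4 g fiber (running total 65.4 g).
Filling greedily by fiber-per-mg sodium is optimal for one linear limit, giving 65.4 g.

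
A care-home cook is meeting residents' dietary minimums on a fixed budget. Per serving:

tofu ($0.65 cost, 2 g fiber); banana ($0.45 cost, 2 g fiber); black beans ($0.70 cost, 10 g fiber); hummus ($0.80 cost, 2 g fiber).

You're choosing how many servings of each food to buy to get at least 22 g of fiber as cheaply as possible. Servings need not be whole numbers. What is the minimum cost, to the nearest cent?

$1.54

Cost per g of fiber: black beans $0.0700, banana $0.2250, tofu $0.3250, hummus $0.4000.
With no serving limits, use only black beans: 22 g / 10 g = 2.2 servings × $0.70 = $1.54.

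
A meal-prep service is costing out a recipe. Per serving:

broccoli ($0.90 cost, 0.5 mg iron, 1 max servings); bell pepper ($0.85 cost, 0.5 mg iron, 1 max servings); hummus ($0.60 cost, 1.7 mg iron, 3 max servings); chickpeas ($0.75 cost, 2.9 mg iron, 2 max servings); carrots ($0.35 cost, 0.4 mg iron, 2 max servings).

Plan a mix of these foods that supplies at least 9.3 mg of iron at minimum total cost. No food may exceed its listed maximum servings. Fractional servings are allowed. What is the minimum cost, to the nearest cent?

$2.74

Cost per mg of iron: chickpeas $0.2586, hummus $0.3529, carrots $0.8750, bell pepper $1.7000, broccoli $1.8000.
Take 2 servings of chickpeas: +5.8 mg iron for $1.50 (total $1.50, still need 3.5 mg).
Take 2.059 servings of hummus: +3.5 mg iron for $1.24 (total $2.74, still need 0.0 mg).
Greedy by cheapest-per-mg is optimal for a single linear constraint, so the minimum cost is $2.74.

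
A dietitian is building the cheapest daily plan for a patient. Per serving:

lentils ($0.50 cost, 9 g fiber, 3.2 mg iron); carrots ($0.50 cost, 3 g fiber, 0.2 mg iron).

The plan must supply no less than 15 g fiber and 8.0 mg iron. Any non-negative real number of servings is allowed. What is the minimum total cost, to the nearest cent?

lentils only: max(15/9, 8.0/3.2) = 2.5 servings → $1.25.
carrots only: max(15/3, 8.0/0.2) = 40 servings → $20.00.
lentils + carrots: the both-tight solution has a negative serving — not a feasible corner.
So the least-cost plan costs $1.25.

$1.25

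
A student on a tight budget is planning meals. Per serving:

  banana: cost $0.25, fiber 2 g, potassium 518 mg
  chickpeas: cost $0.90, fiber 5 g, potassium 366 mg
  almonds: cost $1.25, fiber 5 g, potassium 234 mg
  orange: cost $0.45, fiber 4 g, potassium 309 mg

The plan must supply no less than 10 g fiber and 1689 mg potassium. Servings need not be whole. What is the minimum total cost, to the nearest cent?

$1.19

banana only: max(10/2, 1689/518) = 5 servings → $1.25.
chickpeas only: max(10/5, 1689/366) = 4.615 servings → $4.15.
almonds only: max(10/5, 1689/234) = 7.218 servings → $9.02.
orange only: max(10/4, 1689/309) = 5.466 servings → $2.46.
banana + chickpeas with both tight: 2.575 servings and 0.9699 servings → $1.52.
banana + almonds with both tight: 2.877 servings and 0.8492 servings → $1.78.
banana + orange with both tight: 2.521 servings and 1.239 servings → $1.19.
chickpeas + almonds: the both-tight solution has a negative serving — not a feasible corner.
chickpeas + orange: intersection lies outside the first quadrant.
almonds + orange: the both-tight solution has a negative serving — not a feasible corner.
Cheapest feasible corner: $1.19.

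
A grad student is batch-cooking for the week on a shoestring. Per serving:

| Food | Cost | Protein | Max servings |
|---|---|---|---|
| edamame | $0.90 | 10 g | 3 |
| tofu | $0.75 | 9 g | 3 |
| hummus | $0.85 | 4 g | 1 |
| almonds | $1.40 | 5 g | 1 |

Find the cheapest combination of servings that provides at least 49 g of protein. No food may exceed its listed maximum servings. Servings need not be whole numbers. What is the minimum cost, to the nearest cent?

$4.23

Cost per g of protein: tofu $0.0833, edamame $0.0900, hummus $0.2125, almonds $0.2800.
Take 3 servings of tofu: +27.0 g protein for $2.25 (total $2.25, still need 22.0 g).
Take 2.2 servings of edamame: +22.0 g protein for $1.98 (total $4.23, still need 0.0 g).
Filling from the cheapest source first is optimal under one linear minimum: $4.23.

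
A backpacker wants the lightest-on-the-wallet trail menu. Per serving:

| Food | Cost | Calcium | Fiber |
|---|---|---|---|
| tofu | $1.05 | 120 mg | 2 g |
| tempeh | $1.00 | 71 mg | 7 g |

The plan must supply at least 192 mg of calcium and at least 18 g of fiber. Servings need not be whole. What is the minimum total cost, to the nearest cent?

At the optimum either one food covers both requirements or two foods hit both targets exactly; no other combination can be cheaper.
tofu only: max(192/120, 18/2) = 9 servings → $9.45.
tempeh only: max(192/71, 18/7) = 2.704 servings → $2.70.
tofu + tempeh with both tight: 0.09456 servings and 2.544 servings → $2.64.
The minimum over all feasible corners is $2.64.

$2.64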